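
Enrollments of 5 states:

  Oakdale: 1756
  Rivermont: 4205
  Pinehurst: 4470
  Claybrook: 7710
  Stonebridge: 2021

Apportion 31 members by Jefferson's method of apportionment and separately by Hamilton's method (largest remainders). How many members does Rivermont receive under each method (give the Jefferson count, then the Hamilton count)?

Jefferson: Oakdale 2, Rivermont 7, Pinehurst 7, Claybrook 12, Stonebridge 3.
Hamilton: Oakdale 3, Rivermont 6, Pinehurst 7, Claybrook 12, Stonebridge 3.
Rivermont gets 7 under Jefferson and 6 under Hamilton.

7 and 6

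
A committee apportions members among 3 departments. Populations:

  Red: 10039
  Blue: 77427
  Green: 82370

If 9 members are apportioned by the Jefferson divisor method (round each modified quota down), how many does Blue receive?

Standard divisor 169836/9 ≈ 18870.667; standard quotas: Red 0.532, Blue 4.103, Green 4.365.
Rounding down gives 0, 4, 4 = 8 seats, so the divisor must be adjusted.
With modified divisor 16000: modified quotas Red 0.627, Blue 4.839, Green 5.148.
Rounding down: Red 0, Blue 4, Green 5 (total 9).
Blue receives 4.

4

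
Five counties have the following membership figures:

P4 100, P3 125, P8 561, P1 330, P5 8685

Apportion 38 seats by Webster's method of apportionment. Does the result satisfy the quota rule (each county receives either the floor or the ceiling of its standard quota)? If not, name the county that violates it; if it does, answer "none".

P5

Standard quotas: P4 0.388, P3 0.485, P8 2.175, P1 1.279, P5 33.673.
Webster allocation: P4 0, P3 0, P8 2, P1 1, P5 35.
P5 has quota 33.673 (lower 33, upper 34) but receives 35 — outside the quota interval.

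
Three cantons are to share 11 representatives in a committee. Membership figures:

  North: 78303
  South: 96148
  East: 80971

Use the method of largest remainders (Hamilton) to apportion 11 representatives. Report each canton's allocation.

The standard divisor is 255422/11 ≈ 23220.182.
Standard quotas: North 3.3722, South 4.1407, East 3.4871.
Lower quotas: North 3, South 4, East 3 (sum 10, leaving 1 seat).
Remainders in descending order: East 0.4871, North 0.3722, South 0.1407.
Largest remainder: East receives the extra seat.

North=3, South=4, East=4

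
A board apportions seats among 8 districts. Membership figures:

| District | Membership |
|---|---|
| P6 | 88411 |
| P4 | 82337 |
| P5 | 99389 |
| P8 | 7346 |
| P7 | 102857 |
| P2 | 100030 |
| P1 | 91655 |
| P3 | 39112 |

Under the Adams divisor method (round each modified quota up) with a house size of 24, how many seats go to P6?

Standard divisor 611137/24 ≈ 25464.042; standard quotas: P6 3.472, P4 3.233, P5 3.903, P8 0.288, P7 4.039, P2 3.928, P1 3.599, P3 1.536.
Rounding up gives 4, 4, 4, 1, 5, 4, 4, 2 = 28 seats, so the divisor must be adjusted.
With modified divisor 31800: modified quotas P6 2.780, P4 2.589, P5 3.125, P8 0.231, P7 3.234, P2 3.146, P1 2.882, P3 1.230.
Rounding up: P6 3, P4 3, P5 4, P8 1, P7 4, P2 4, P1 3, P3 2 (total 24).
P6 receives 3.

3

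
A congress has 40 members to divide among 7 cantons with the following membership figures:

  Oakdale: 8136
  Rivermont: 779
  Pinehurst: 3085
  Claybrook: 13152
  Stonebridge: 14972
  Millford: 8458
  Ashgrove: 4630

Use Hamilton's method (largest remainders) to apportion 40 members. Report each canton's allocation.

Oakdale=6, Rivermont=1, Pinehurst=2, Claybrook=10, Stonebridge=11, Millford=6, Ashgrove=4

The standard divisor is 53212/40 ≈ 1330.3.
Standard quotas: Oakdale 6.1159, Rivermont 0.5856, Pinehurst 2.3190, Claybrook 9.8865, Stonebridge 11.2546, Millford 6.3580, Ashgrove 3.4804.
Lower quotas: Oakdale 6, Rivermont 0, Pinehurst 2, Claybrook 9, Stonebridge 11, Millford 6, Ashgrove 3 (sum 37, leaving 3 seats).
Remainders in descending order: Claybrook 0.8865, Rivermont 0.5856, Ashgrove 0.4804, Millford 0.3580, Pinehurst 0.3190, Stonebridge 0.2546, Oakdale 0.1159.
Largest remainders: Claybrook, Rivermont, Ashgrove receive the extra seats.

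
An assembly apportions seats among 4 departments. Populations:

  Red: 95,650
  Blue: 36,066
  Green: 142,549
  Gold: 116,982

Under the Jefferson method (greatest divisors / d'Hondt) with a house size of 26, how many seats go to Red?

Standard divisor 391247/26 ≈ 15047.962; standard quotas: Red 6.356, Blue 2.397, Green 9.473, Gold 7.774.
Rounding down gives 6, 2, 9, 7 = 24 seats, so the divisor must be adjusted.
With modified divisor 14000: modified quotas Red 6.832, Blue 2.576, Green 10.182, Gold 8.356.
Rounding down: Red 6, Blue 2, Green 10, Gold 8 (total 26).
Red receives 6.

6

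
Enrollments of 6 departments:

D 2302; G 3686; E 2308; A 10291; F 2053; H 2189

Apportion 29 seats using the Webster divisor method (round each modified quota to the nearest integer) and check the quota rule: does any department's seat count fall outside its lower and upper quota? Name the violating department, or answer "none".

none

Standard quotas: D 2.924, G 4.682, E 2.932, A 13.073, F 2.608, H 2.781.
Webster allocation: D 3, G 4, E 3, A 13, F 3, H 3.
Every allocation lies between the lower and upper quota.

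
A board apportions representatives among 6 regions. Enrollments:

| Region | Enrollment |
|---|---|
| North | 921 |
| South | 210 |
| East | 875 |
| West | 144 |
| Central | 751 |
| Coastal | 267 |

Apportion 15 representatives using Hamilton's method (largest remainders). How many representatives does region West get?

The standard divisor is 3168/15 ≈ 211.2.
Standard quotas: North 4.361, South 0.994, East 4.143, West 0.682, Central 3.556, Coastal 1.264.
Lower quotas: North 4, South 0, East 4, West 0, Central 3, Coastal 1 (sum 12, leaving 3 seats).
Remainders in descending order: South 0.994, West 0.682, Central 0.556, North 0.361, Coastal 0.264, East 0.143.
The surplus seats go to South, West, Central.
West receives 1.

1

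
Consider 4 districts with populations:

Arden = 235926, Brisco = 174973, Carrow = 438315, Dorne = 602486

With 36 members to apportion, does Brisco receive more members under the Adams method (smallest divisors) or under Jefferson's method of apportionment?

Adams

Adams: Arden 6, Brisco 5, Carrow 11, Dorne 14.
Jefferson: Arden 6, Brisco 4, Carrow 11, Dorne 15.
Brisco gets 5 under Adams and 4 under Jefferson.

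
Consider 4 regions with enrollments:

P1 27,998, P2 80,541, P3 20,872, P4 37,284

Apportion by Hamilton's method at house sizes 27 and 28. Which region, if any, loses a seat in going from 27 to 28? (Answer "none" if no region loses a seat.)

At 27 seats: P1 5, P2 13, P3 3, P4 6.
At 28 seats: P1 5, P2 14, P3 3, P4 6.
No region's allocation decreased.

none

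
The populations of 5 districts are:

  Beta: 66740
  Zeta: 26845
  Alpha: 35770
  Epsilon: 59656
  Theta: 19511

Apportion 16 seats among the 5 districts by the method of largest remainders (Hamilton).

Standard divisor: 208522 ÷ 16 ≈ 13032.625.
Standard quotas: Beta 5.1210, Zeta 2.0598, Alpha 2.7447, Epsilon 4.5774, Theta 1.4971.
Lower quotas: Beta 5, Zeta 2, Alpha 2, Epsilon 4, Theta 1 (sum 14, leaving 2 seats).
Remainders in descending order: Alpha 0.7447, Epsilon 0.5774, Theta 0.4971, Beta 0.1210, Zeta 0.0598.
The surplus seats go to Alpha, Epsilon.

Beta: 5, Zeta: 2, Alpha: 3, Epsilon: 5, Theta: 1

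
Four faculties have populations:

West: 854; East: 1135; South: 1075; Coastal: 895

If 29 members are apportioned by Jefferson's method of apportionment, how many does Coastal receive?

Standard divisor 3959/29 ≈ 136.517; standard quotas: West 6.256, East 8.314, South 7.874, Coastal 6.556.
Rounding down gives 6, 8, 7, 6 = 27 seats, so the divisor must be adjusted.
With modified divisor 127: modified quotas West 6.724, East 8.937, South 8.465, Coastal 7.047.
Rounding down: West 6, East 8, South 8, Coastal 7 (total 29).
Coastal receives 7.

7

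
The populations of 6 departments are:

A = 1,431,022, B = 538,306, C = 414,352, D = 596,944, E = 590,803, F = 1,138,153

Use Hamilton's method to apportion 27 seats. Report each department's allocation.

The standard divisor is 4709580/27 ≈ 174428.889.
Standard quotas: A 8.2040, B 3.0861, C 2.3755, D 3.4223, E 3.3871, F 6.5250.
Lower quotas: A 8, B 3, C 2, D 3, E 3, F 6 (sum 25, leaving 2 seats).
Remainders in descending order: F 0.5250, D 0.4223, E 0.3871, C 0.3755, A 0.2040, B 0.0861.
The surplus seats go to F, D.

A 8, B 3, C 2, D 4, E 3, F 7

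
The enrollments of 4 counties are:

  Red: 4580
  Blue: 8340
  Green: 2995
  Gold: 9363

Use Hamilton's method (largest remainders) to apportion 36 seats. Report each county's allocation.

Red 7, Blue 12, Green 4, Gold 13

Total 25278; standard divisor 25278/36 ≈ 702.167.
Standard quotas: Red 6.5227, Blue 11.8775, Green 4.2654, Gold 13.3344.
Lower quotas: Red 6, Blue 11, Green 4, Gold 13 (sum 34, leaving 2 seats).
Remainders in descending order: Blue 0.8775, Red 0.5227, Gold 0.3344, Green 0.2654.
Largest remainders: Blue, Red receive the extra seats.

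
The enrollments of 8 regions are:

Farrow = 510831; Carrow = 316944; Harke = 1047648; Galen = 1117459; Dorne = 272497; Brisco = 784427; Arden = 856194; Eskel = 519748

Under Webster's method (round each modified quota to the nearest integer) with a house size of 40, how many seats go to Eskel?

Standard divisor 5425748/40 ≈ 135643.7; standard quotas: Farrow 3.766, Carrow 2.337, Harke 7.724, Galen 8.238, Dorne 2.009, Brisco 5.783, Arden 6.312, Eskel 3.832.
Rounding to the nearest integer gives Farrow 4, Carrow 2, Harke 8, Galen 8, Dorne 2, Brisco 6, Arden 6, Eskel 4 — total 40, matching the house size, so no adjustment is needed.
Eskel receives 4.

4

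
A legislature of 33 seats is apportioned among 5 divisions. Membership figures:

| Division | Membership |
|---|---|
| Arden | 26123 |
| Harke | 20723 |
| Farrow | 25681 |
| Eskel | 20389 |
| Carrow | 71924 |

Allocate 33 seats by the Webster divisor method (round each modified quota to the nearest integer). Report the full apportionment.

Arden 5, Harke 4, Farrow 5, Eskel 4, Carrow 15

Standard divisor 164840/33 ≈ 4995.152; standard quotas: Arden 5.230, Harke 4.149, Farrow 5.141, Eskel 4.082, Carrow 14.399.
Rounding to the nearest integer gives 5, 4, 5, 4, 14 = 32 seats, so the divisor must be adjusted.
With modified divisor 4900: modified quotas Arden 5.331, Harke 4.229, Farrow 5.241, Eskel 4.161, Carrow 14.678.
Rounding to the nearest integer: Arden 5, Harke 4, Farrow 5, Eskel 4, Carrow 15 (total 33).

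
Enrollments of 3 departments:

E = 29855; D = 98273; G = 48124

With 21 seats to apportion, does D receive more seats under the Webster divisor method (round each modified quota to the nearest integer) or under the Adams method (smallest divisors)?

Webster

Webster: E 3, D 12, G 6.
Adams: E 4, D 11, G 6.
D gets 12 under Webster and 11 under Adams.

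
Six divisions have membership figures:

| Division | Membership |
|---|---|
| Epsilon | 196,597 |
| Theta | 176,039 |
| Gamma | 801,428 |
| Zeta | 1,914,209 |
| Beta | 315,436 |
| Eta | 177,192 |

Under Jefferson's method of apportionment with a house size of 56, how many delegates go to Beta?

Standard divisor 3580901/56 ≈ 63944.661; standard quotas: Epsilon 3.074, Theta 2.753, Gamma 12.533, Zeta 29.935, Beta 4.933, Eta 2.771.
Rounding down gives 3, 2, 12, 29, 4, 2 = 52 seats, so the divisor must be adjusted.
With modified divisor 60700: modified quotas Epsilon 3.239, Theta 2.900, Gamma 13.203, Zeta 31.536, Beta 5.197, Eta 2.919.
Rounding down: Epsilon 3, Theta 2, Gamma 13, Zeta 31, Beta 5, Eta 2 (total 56).
Beta receives 5.

5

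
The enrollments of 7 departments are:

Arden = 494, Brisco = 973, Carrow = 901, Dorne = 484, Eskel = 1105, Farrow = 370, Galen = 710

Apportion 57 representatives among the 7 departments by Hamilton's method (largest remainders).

Arden: 6, Brisco: 11, Carrow: 10, Dorne: 5, Eskel: 13, Farrow: 4, Galen: 8

Total 5037; standard divisor 5037/57 ≈ 88.368.
Standard quotas: Arden 5.590, Brisco 11.011, Carrow 10.196, Dorne 5.477, Eskel 12.504, Farrow 4.187, Galen 8.035.
Lower quotas: Arden 5, Brisco 11, Carrow 10, Dorne 5, Eskel 12, Farrow 4, Galen 8 (sum 55, leaving 2 seats).
Remainders in descending order: Arden 0.590, Eskel 0.504, Dorne 0.477, Carrow 0.196, Farrow 0.187, Galen 0.035, Brisco 0.011.
Largest remainders: Arden, Eskel receive the extra seats.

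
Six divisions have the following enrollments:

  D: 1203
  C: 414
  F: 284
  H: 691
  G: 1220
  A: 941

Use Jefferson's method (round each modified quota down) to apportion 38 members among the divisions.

Standard divisor 4753/38 ≈ 125.079; standard quotas: D 9.618, C 3.310, F 2.271, H 5.525, G 9.754, A 7.523.
Rounding down gives 9, 3, 2, 5, 9, 7 = 35 seats, so the divisor must be adjusted.
With modified divisor 116: modified quotas D 10.371, C 3.569, F 2.448, H 5.957, G 10.517, A 8.112.
Rounding down: D 10, C 3, F 2, H 5, G 10, A 8 (total 38).

D 10, C 3, F 2, H 5, G 10, A 8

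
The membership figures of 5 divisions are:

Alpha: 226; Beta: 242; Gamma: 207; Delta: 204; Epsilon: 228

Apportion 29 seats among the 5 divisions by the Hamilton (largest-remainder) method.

Standard divisor: 1107 ÷ 29 ≈ 38.172.
Standard quotas: Alpha 5.921, Beta 6.340, Gamma 5.423, Delta 5.344, Epsilon 5.973.
Lower quotas: Alpha 5, Beta 6, Gamma 5, Delta 5, Epsilon 5 (sum 26, leaving 3 seats).
Remainders in descending order: Epsilon 0.973, Alpha 0.921, Gamma 0.423, Delta 0.344, Beta 0.340.
Largest remainders: Epsilon, Alpha, Gamma receive the extra seats.

Alpha 6, Beta 6, Gamma 6, Delta 5, Epsilon 6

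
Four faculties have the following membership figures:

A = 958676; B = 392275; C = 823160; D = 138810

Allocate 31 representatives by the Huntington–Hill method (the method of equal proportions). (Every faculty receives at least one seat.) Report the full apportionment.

With divisor 74201: modified quotas A 12.920, B 5.287, C 11.094, D 1.871.
Geometric-mean thresholds: A √(12·13)=12.490, B √(5·6)=5.477, C √(11·12)=11.489, D √(1·2)=1.414.
Each quota rounded against its threshold gives A 13, B 5, C 11, D 2 (total 31).

A 13, B 5, C 11, D 2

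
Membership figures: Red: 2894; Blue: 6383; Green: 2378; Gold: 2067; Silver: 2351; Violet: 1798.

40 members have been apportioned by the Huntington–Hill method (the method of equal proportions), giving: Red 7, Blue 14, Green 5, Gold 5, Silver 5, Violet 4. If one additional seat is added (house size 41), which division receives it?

Priority for the next seat is population ÷ (√(s·(s+1))).
Priorities: Red 386.727, Blue 440.469, Green 434.161, Gold 377.381, Silver 429.232, Violet 402.045.
Highest priority: Blue.

Blue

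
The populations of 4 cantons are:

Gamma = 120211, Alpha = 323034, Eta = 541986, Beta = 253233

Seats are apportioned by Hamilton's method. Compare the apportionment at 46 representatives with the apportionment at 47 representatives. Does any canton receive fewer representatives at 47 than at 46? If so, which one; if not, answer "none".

Gamma

At 46 seats: Gamma 5, Alpha 12, Eta 20, Beta 9.
At 47 seats: Gamma 4, Alpha 12, Eta 21, Beta 10.
Gamma drops from 5 to 4.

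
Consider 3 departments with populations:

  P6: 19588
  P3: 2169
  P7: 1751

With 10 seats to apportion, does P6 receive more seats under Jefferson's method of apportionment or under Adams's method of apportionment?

Jefferson: P6 9, P3 1, P7 0.
Adams: P6 8, P3 1, P7 1.
P6 gets 9 under Jefferson and 8 under Adams.

Jefferson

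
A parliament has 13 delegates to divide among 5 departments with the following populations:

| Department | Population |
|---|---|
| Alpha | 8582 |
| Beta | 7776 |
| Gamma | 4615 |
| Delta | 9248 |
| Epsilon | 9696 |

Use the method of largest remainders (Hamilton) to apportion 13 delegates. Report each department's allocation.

Total 39917; standard divisor 39917/13 ≈ 3070.538.
Standard quotas: Alpha 2.7949, Beta 2.5325, Gamma 1.5030, Delta 3.0118, Epsilon 3.1578.
Lower quotas: Alpha 2, Beta 2, Gamma 1, Delta 3, Epsilon 3 (sum 11, leaving 2 seats).
Remainders in descending order: Alpha 0.7949, Beta 0.5325, Gamma 0.5030, Epsilon 0.1578, Delta 0.0118.
The surplus seats go to Alpha, Beta.

Alpha=3; Beta=3; Gamma=1; Delta=3; Epsilon=3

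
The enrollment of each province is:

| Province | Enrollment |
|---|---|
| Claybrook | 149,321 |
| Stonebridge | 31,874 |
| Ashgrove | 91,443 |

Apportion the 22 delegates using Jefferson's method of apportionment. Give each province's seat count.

Claybrook 13, Stonebridge 2, Ashgrove 7

Standard divisor 272638/22 ≈ 12392.636; standard quotas: Claybrook 12.049, Stonebridge 2.572, Ashgrove 7.379.
Rounding down gives 12, 2, 7 = 21 seats, so the divisor must be adjusted.
With modified divisor 11460: modified quotas Claybrook 13.030, Stonebridge 2.781, Ashgrove 7.979.
Rounding down: Claybrook 13, Stonebridge 2, Ashgrove 7 (total 22).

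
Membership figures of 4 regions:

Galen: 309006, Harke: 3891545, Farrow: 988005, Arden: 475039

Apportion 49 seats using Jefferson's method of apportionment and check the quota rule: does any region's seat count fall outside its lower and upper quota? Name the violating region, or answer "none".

Standard quotas: Galen 2.673, Harke 33.669, Farrow 8.548, Arden 4.110.
Jefferson allocation: Galen 2, Harke 35, Farrow 8, Arden 4.
Harke has quota 33.669 (lower 33, upper 34) but receives 35 — outside the quota interval.

Harke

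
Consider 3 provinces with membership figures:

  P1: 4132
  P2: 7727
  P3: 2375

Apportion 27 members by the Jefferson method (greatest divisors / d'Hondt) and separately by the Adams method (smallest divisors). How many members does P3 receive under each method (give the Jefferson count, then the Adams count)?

Jefferson: P1 8, P2 15, P3 4.
Adams: P1 8, P2 14, P3 5.
P3 gets 4 under Jefferson and 5 under Adams.

4 and 5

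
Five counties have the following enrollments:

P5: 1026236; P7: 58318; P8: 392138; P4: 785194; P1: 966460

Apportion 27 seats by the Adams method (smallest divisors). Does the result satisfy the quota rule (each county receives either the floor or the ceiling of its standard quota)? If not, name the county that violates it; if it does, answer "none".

Standard quotas: P5 8.583, P7 0.488, P8 3.280, P4 6.567, P1 8.083.
Adams allocation: P5 8, P7 1, P8 3, P4 7, P1 8.
Every allocation lies between the lower and upper quota.

none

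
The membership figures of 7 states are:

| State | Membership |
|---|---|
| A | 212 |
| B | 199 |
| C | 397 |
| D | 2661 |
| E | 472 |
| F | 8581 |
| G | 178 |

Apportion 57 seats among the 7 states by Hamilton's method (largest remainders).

A 1; B 1; C 2; D 12; E 2; F 38; G 1

Total 12700; standard divisor 12700/57 ≈ 222.807.
Standard quotas: A 0.9515, B 0.8931, C 1.7818, D 11.9431, E 2.1184, F 38.5131, G 0.7989.
Lower quotas: A 0, B 0, C 1, D 11, E 2, F 38, G 0 (sum 52, leaving 5 seats).
Remainders in descending order: A 0.9515, D 0.9431, B 0.8931, G 0.7989, C 0.7818, F 0.5131, E 0.1184.
The surplus seats go to A, D, B, G, C.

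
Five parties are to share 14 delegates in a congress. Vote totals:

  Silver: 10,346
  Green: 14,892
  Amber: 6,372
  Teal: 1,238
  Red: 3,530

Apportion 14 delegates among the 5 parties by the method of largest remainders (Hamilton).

The standard divisor is 36378/14 ≈ 2598.429.
Standard quotas: Silver 3.9816, Green 5.7312, Amber 2.4523, Teal 0.4764, Red 1.3585.
Lower quotas: Silver 3, Green 5, Amber 2, Teal 0, Red 1 (sum 11, leaving 3 seats).
Remainders in descending order: Silver 0.9816, Green 0.7312, Teal 0.4764, Amber 0.4523, Red 0.3585.
The surplus seats go to Silver, Green, Teal.

Silver: 4, Green: 6, Amber: 2, Teal: 1, Red: 1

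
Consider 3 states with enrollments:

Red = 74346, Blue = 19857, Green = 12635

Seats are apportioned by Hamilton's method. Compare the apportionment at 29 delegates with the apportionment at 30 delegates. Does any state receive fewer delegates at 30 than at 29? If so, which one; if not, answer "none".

Green

At 29 seats: Red 20, Blue 5, Green 4.
At 30 seats: Red 21, Blue 6, Green 3.
Green drops from 4 to 3.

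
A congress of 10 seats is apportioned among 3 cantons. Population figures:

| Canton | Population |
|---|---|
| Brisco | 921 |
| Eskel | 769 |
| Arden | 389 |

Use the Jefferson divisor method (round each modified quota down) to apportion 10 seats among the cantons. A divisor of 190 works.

With modified divisor 190: modified quotas Brisco 4.847, Eskel 4.047, Arden 2.047.
Rounding down: Brisco 4, Eskel 4, Arden 2 (total 10).

Brisco: 4, Eskel: 4, Arden: 2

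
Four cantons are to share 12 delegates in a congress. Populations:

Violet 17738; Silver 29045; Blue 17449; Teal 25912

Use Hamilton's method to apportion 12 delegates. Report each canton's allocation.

The standard divisor is 90144/12 = 7512.
Standard quotas: Violet 2.3613, Silver 3.8665, Blue 2.3228, Teal 3.4494.
Lower quotas: Violet 2, Silver 3, Blue 2, Teal 3 (sum 10, leaving 2 seats).
Remainders in descending order: Silver 0.8665, Teal 0.4494, Violet 0.3613, Blue 0.3228.
Largest remainders: Silver, Teal receive the extra seats.

Violet: 2, Silver: 4, Blue: 2, Teal: 4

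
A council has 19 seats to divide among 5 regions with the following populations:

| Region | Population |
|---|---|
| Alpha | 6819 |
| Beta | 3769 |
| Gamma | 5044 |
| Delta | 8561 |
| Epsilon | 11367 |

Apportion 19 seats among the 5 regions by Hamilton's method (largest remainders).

Total 35560; standard divisor 35560/19 ≈ 1871.579.
Standard quotas: Alpha 3.6434, Beta 2.0138, Gamma 2.6951, Delta 4.5742, Epsilon 6.0735.
Lower quotas: Alpha 3, Beta 2, Gamma 2, Delta 4, Epsilon 6 (sum 17, leaving 2 seats).
Remainders in descending order: Gamma 0.6951, Alpha 0.6434, Delta 0.5742, Epsilon 0.0735, Beta 0.0138.
The surplus seats go to Gamma, Alpha.

Alpha: 4, Beta: 2, Gamma: 3, Delta: 4, Epsilon: 6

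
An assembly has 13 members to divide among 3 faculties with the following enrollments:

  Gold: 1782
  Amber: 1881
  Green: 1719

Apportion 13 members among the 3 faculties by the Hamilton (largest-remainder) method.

The standard divisor is 5382/13 = 414.
Standard quotas: Gold 4.304, Amber 4.543, Green 4.152.
Lower quotas: Gold 4, Amber 4, Green 4 (sum 12, leaving 1 seat).
Remainders in descending order: Amber 0.543, Gold 0.304, Green 0.152.
Largest remainder: Amber receives the extra seat.

Gold 4, Amber 5, Green 4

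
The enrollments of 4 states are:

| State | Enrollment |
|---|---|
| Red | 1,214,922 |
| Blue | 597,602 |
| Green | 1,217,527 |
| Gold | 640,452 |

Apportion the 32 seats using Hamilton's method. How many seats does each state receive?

Red 11; Blue 5; Green 11; Gold 5

Total 3670503; standard divisor 3670503/32 ≈ 114703.219.
Standard quotas: Red 10.5919, Blue 5.2100, Green 10.6146, Gold 5.5836.
Lower quotas: Red 10, Blue 5, Green 10, Gold 5 (sum 30, leaving 2 seats).
Remainders in descending order: Green 0.6146, Red 0.5919, Gold 0.5836, Blue 0.2100.
Largest remainders: Green, Red receive the extra seats.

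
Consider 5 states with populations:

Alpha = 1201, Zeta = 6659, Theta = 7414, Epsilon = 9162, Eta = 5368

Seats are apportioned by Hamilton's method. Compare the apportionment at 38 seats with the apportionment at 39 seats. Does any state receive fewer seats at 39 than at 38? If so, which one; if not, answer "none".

At 38 seats: Alpha 2, Zeta 8, Theta 9, Epsilon 12, Eta 7.
At 39 seats: Alpha 1, Zeta 9, Theta 10, Epsilon 12, Eta 7.
Alpha drops from 2 to 1.

Alpha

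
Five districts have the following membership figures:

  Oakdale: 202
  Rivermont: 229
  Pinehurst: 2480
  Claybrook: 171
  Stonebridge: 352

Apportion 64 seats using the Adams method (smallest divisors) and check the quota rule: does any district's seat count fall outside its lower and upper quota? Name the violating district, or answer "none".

Pinehurst

Standard quotas: Oakdale 3.765, Rivermont 4.268, Pinehurst 46.220, Claybrook 3.187, Stonebridge 6.560.
Adams allocation: Oakdale 4, Rivermont 5, Pinehurst 44, Claybrook 4, Stonebridge 7.
Pinehurst has quota 46.220 (lower 46, upper 47) but receives 44 — outside the quota interval.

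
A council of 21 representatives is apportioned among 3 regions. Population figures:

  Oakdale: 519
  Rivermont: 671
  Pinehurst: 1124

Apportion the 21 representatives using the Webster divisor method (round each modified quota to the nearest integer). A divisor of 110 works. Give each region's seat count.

With modified divisor 110: modified quotas Oakdale 4.718, Rivermont 6.100, Pinehurst 10.218.
Rounding to the nearest integer: Oakdale 5, Rivermont 6, Pinehurst 10 (total 21).

Oakdale 5; Rivermont 6; Pinehurst 10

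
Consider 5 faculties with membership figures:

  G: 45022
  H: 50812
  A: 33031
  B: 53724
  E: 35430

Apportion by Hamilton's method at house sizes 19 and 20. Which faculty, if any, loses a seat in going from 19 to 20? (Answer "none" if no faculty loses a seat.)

none

At 19 seats: G 4, H 4, A 3, B 5, E 3.
At 20 seats: G 4, H 5, A 3, B 5, E 3.
No faculty's allocation decreased.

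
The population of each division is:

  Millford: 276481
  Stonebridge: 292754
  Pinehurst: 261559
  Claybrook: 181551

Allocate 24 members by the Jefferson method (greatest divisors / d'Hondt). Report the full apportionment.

Standard divisor 1012345/24 ≈ 42181.042; standard quotas: Millford 6.555, Stonebridge 6.940, Pinehurst 6.201, Claybrook 4.304.
Rounding down gives 6, 6, 6, 4 = 22 seats, so the divisor must be adjusted.
With modified divisor 38400: modified quotas Millford 7.200, Stonebridge 7.624, Pinehurst 6.811, Claybrook 4.728.
Rounding down: Millford 7, Stonebridge 7, Pinehurst 6, Claybrook 4 (total 24).

Millford: 7; Stonebridge: 7; Pinehurst: 6; Claybrook: 4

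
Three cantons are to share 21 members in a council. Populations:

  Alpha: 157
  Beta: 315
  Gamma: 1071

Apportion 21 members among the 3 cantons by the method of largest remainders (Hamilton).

The standard divisor is 1543/21 ≈ 73.476.
Standard quotas: Alpha 2.137, Beta 4.287, Gamma 14.576.
Lower quotas: Alpha 2, Beta 4, Gamma 14 (sum 20, leaving 1 seat).
Remainders in descending order: Gamma 0.576, Beta 0.287, Alpha 0.137.
Largest remainder: Gamma receives the extra seat.

Alpha=2, Beta=4, Gamma=15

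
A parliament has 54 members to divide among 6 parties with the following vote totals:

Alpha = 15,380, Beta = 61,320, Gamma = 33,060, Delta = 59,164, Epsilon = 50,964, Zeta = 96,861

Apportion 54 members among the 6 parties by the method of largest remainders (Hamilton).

Alpha=3; Beta=10; Gamma=6; Delta=10; Epsilon=9; Zeta=16

Standard divisor: 316749 ÷ 54 ≈ 5865.722.
Standard quotas: Alpha 2.6220, Beta 10.4540, Gamma 5.6361, Delta 10.0864, Epsilon 8.6884, Zeta 16.5131.
Lower quotas: Alpha 2, Beta 10, Gamma 5, Delta 10, Epsilon 8, Zeta 16 (sum 51, leaving 3 seats).
Remainders in descending order: Epsilon 0.6884, Gamma 0.6361, Alpha 0.6220, Zeta 0.5131, Beta 0.4540, Delta 0.0864.
The surplus seats go to Epsilon, Gamma, Alpha.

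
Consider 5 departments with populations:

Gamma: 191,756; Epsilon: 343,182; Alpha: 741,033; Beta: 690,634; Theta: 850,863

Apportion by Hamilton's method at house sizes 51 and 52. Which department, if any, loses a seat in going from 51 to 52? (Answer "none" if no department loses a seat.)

At 51 seats: Gamma 4, Epsilon 6, Alpha 13, Beta 13, Theta 15.
At 52 seats: Gamma 3, Epsilon 6, Alpha 14, Beta 13, Theta 16.
Gamma drops from 4 to 3.

Gamma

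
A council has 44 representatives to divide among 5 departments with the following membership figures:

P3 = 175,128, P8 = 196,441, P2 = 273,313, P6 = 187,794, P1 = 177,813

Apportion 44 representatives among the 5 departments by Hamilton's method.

Standard divisor: 1010489 ÷ 44 ≈ 22965.659.
Standard quotas: P3 7.6256, P8 8.5537, P2 11.9009, P6 8.1772, P1 7.7426.
Lower quotas: P3 7, P8 8, P2 11, P6 8, P1 7 (sum 41, leaving 3 seats).
Remainders in descending order: P2 0.9009, P1 0.7426, P3 0.6256, P8 0.5537, P6 0.1772.
Largest remainders: P2, P1, P3 receive the extra seats.

P3 8, P8 8, P2 12, P6 8, P1 8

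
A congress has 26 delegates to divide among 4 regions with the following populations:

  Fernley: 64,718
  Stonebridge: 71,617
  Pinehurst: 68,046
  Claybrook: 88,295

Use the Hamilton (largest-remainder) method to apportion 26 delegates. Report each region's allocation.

Total 292676; standard divisor 292676/26 ≈ 11256.769.
Standard quotas: Fernley 5.7493, Stonebridge 6.3621, Pinehurst 6.0449, Claybrook 7.8437.
Lower quotas: Fernley 5, Stonebridge 6, Pinehurst 6, Claybrook 7 (sum 24, leaving 2 seats).
Remainders in descending order: Claybrook 0.8437, Fernley 0.7493, Stonebridge 0.3621, Pinehurst 0.0449.
The surplus seats go to Claybrook, Fernley.

Fernley=6, Stonebridge=6, Pinehurst=6, Claybrook=8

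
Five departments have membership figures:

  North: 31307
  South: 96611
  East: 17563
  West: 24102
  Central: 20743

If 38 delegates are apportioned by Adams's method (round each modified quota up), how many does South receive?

19

Standard divisor 190326/38 ≈ 5008.579; standard quotas: North 6.251, South 19.289, East 3.507, West 4.812, Central 4.141.
Rounding up gives 7, 20, 4, 5, 5 = 41 seats, so the divisor must be adjusted.
With modified divisor 5300: modified quotas North 5.907, South 18.228, East 3.314, West 4.548, Central 3.914.
Rounding up: North 6, South 19, East 4, West 5, Central 4 (total 38).
South receives 19.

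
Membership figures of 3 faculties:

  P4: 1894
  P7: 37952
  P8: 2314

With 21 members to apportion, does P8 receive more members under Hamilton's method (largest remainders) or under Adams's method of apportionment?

Adams

Hamilton: P4 1, P7 19, P8 1.
Adams: P4 1, P7 18, P8 2.
P8 gets 1 under Hamilton and 2 under Adams.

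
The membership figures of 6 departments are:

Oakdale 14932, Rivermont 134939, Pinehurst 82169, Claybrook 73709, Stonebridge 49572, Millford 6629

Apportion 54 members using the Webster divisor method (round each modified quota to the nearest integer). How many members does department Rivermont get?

20

Standard divisor 361950/54 ≈ 6702.778; standard quotas: Oakdale 2.228, Rivermont 20.132, Pinehurst 12.259, Claybrook 10.997, Stonebridge 7.396, Millford 0.989.
Rounding to the nearest integer gives 2, 20, 12, 11, 7, 1 = 53 seats, so the divisor must be adjusted.
With modified divisor 6590.55: modified quotas Oakdale 2.266, Rivermont 20.475, Pinehurst 12.468, Claybrook 11.184, Stonebridge 7.522, Millford 1.006.
Rounding to the nearest integer: Oakdale 2, Rivermont 20, Pinehurst 12, Claybrook 11, Stonebridge 8, Millford 1 (total 54).
Rivermont receives 20.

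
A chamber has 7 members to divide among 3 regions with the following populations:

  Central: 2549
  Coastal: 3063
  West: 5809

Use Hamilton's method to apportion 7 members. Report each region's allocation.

Central 2, Coastal 2, West 3

The standard divisor is 11421/7 ≈ 1631.571.
Standard quotas: Central 1.5623, Coastal 1.8773, West 3.5604.
Lower quotas: Central 1, Coastal 1, West 3 (sum 5, leaving 2 seats).
Remainders in descending order: Coastal 0.8773, Central 0.5623, West 0.5604.
The surplus seats go to Coastal, Central.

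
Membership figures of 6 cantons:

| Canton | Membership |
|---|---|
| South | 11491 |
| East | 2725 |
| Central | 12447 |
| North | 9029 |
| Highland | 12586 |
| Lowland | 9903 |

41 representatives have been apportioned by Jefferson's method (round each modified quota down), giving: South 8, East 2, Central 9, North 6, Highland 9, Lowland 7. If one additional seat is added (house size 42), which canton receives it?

Priority for the next seat is population ÷ (current seats + 1).
Priorities: South 1276.778, East 908.333, Central 1244.700, North 1289.857, Highland 1258.600, Lowland 1237.875.
Highest priority: North.

North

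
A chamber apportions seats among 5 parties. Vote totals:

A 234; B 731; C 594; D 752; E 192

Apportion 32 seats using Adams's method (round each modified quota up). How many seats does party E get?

Standard divisor 2503/32 ≈ 78.219; standard quotas: A 2.992, B 9.346, C 7.594, D 9.614, E 2.455.
Rounding up gives 3, 10, 8, 10, 3 = 34 seats, so the divisor must be adjusted.
With modified divisor 84: modified quotas A 2.786, B 8.702, C 7.071, D 8.952, E 2.286.
Rounding up: A 3, B 9, C 8, D 9, E 3 (total 32).
E receives 3.

3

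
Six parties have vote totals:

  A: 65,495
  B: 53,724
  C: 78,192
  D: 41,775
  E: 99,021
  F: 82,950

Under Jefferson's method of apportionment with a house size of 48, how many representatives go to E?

Standard divisor 421157/48 ≈ 8774.104; standard quotas: A 7.465, B 6.123, C 8.912, D 4.761, E 11.286, F 9.454.
Rounding down gives 7, 6, 8, 4, 11, 9 = 45 seats, so the divisor must be adjusted.
With modified divisor 8270: modified quotas A 7.920, B 6.496, C 9.455, D 5.051, E 11.974, F 10.030.
Rounding down: A 7, B 6, C 9, D 5, E 11, F 10 (total 48).
E receives 11.

11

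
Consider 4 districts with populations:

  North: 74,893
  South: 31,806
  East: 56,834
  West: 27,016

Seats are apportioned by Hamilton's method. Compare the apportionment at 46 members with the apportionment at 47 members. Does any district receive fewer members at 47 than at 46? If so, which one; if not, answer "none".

At 46 seats: North 18, South 8, East 14, West 6.
At 47 seats: North 18, South 8, East 14, West 7.
No district's allocation decreased.

none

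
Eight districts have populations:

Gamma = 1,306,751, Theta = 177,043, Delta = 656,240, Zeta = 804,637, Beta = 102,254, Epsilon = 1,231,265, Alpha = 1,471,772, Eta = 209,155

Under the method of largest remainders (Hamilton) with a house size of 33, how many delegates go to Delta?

4

Total 5959117; standard divisor 5959117/33 ≈ 180579.303.
Standard quotas: Gamma 7.2364, Theta 0.9804, Delta 3.6341, Zeta 4.4559, Beta 0.5663, Epsilon 6.8184, Alpha 8.1503, Eta 1.1582.
Lower quotas: Gamma 7, Theta 0, Delta 3, Zeta 4, Beta 0, Epsilon 6, Alpha 8, Eta 1 (sum 29, leaving 4 seats).
Remainders in descending order: Theta 0.9804, Epsilon 0.8184, Delta 0.6341, Beta 0.5663, Zeta 0.4559, Gamma 0.2364, Eta 0.1582, Alpha 0.1503.
Largest remainders: Theta, Epsilon, Delta, Beta receive the extra seats.
Delta receives 4.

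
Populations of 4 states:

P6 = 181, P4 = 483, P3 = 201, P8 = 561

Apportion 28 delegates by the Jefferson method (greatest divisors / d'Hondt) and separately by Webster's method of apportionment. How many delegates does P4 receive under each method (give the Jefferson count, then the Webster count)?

Jefferson: P6 3, P4 10, P3 4, P8 11.
Webster: P6 4, P4 9, P3 4, P8 11.
P4 gets 10 under Jefferson and 9 under Webster.

10 and 9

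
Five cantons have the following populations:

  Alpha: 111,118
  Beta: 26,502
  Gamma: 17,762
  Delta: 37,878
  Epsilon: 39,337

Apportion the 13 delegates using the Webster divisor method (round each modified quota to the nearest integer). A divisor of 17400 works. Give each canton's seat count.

Alpha 6, Beta 2, Gamma 1, Delta 2, Epsilon 2

With modified divisor 17400: modified quotas Alpha 6.386, Beta 1.523, Gamma 1.021, Delta 2.177, Epsilon 2.261.
Rounding to the nearest integer: Alpha 6, Beta 2, Gamma 1, Delta 2, Epsilon 2 (total 13).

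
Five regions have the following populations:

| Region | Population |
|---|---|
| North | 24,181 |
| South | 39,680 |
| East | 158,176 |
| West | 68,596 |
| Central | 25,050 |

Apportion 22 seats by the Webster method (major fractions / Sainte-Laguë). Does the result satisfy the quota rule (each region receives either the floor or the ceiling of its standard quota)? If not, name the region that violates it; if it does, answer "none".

East

Standard quotas: North 1.685, South 2.765, East 11.023, West 4.780, Central 1.746.
Webster allocation: North 2, South 3, East 10, West 5, Central 2.
East has quota 11.023 (lower 11, upper 12) but receives 10 — outside the quota interval.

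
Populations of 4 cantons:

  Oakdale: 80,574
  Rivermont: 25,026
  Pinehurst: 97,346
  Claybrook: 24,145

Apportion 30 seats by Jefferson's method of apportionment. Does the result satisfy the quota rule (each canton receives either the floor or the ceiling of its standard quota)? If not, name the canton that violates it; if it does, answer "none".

none

Standard quotas: Oakdale 10.644, Rivermont 3.306, Pinehurst 12.860, Claybrook 3.190.
Jefferson allocation: Oakdale 11, Rivermont 3, Pinehurst 13, Claybrook 3.
Every allocation lies between the lower and upper quota.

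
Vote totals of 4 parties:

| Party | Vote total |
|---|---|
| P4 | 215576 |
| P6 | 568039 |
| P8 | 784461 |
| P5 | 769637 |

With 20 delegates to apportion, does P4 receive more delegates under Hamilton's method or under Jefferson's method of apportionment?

Hamilton: P4 2, P6 5, P8 7, P5 6.
Jefferson: P4 1, P6 5, P8 7, P5 7.
P4 gets 2 under Hamilton and 1 under Jefferson.

Hamilton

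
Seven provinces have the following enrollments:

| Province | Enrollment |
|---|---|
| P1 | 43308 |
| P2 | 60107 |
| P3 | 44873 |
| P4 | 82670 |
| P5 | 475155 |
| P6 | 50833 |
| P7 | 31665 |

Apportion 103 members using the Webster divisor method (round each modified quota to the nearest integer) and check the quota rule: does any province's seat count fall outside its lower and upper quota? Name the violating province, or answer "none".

Standard quotas: P1 5.656, P2 7.851, P3 5.861, P4 10.797, P5 62.060, P6 6.639, P7 4.136.
Webster allocation: P1 6, P2 8, P3 6, P4 11, P5 61, P6 7, P7 4.
P5 has quota 62.060 (lower 62, upper 63) but receives 61 — outside the quota interval.

P5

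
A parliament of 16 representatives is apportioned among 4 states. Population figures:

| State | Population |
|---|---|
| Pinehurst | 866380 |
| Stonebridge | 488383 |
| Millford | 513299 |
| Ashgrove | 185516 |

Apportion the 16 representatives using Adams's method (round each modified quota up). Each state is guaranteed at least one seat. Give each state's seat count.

Pinehurst 6, Stonebridge 4, Millford 4, Ashgrove 2

Standard divisor 2053578/16 ≈ 128348.625; standard quotas: Pinehurst 6.750, Stonebridge 3.805, Millford 3.999, Ashgrove 1.445.
Rounding up gives 7, 4, 4, 2 = 17 seats, so the divisor must be adjusted.
With modified divisor 153600: modified quotas Pinehurst 5.640, Stonebridge 3.180, Millford 3.342, Ashgrove 1.208.
Rounding up: Pinehurst 6, Stonebridge 4, Millford 4, Ashgrove 2 (total 16).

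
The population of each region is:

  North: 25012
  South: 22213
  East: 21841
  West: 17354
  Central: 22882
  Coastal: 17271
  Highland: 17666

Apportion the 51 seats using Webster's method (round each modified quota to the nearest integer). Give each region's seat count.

Standard divisor 144239/51 ≈ 2828.216; standard quotas: North 8.844, South 7.854, East 7.723, West 6.136, Central 8.091, Coastal 6.107, Highland 6.246.
Rounding to the nearest integer gives North 9, South 8, East 8, West 6, Central 8, Coastal 6, Highland 6 — total 51, matching the house size, so no adjustment is needed.

North=9, South=8, East=8, West=6, Central=8, Coastal=6, Highland=6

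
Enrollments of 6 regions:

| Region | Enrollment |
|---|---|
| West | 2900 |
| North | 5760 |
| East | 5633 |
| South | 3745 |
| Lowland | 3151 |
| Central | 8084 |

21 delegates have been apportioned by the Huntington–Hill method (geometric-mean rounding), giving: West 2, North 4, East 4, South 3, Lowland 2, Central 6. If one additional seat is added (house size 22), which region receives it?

Priority for the next seat is population ÷ (√(s·(s+1))).
Priorities: West 1183.920, North 1287.975, East 1259.577, South 1081.088, Lowland 1286.390, Central 1247.388.
Highest priority: North.

North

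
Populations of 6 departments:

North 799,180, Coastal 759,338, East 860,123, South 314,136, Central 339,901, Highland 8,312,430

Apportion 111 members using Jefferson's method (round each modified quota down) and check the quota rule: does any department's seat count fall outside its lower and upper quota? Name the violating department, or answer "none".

Highland

Standard quotas: North 7.792, Coastal 7.403, East 8.386, South 3.063, Central 3.314, Highland 81.043.
Jefferson allocation: North 7, Coastal 7, East 8, South 3, Central 3, Highland 83.
Highland has quota 81.043 (lower 81, upper 82) but receives 83 — outside the quota interval.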